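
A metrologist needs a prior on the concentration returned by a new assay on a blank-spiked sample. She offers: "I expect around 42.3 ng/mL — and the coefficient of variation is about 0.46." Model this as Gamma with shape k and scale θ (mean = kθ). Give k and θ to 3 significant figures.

For Gamma(k, scale θ): mean = kθ, variance = kθ², so CV = 1/√k.
CV = 0.46, hence k = 1/CV² = 4.73.
Then θ = mean/k = 42.3/4.73 = 8.95.

k ≈ 4.73, θ ≈ 8.95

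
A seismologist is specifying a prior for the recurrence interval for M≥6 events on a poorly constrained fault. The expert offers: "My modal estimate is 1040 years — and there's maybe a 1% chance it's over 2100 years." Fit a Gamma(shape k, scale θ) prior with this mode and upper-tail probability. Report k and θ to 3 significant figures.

k ≈ 10.9, θ ≈ 105

Gamma(k,θ) with k>1 has mode (k−1)θ, so θ = 1040/(k−1).
Need P(X < 2100) = 0.99 with θ tied to k this way. Start at k = 2, θ = 1040: P(X<2100) ≈ 0.599.
Too low — raise k to concentrate. Iterating converges to k ≈ 10.9.
Then θ = 1040/(10.9−1) ≈ 105.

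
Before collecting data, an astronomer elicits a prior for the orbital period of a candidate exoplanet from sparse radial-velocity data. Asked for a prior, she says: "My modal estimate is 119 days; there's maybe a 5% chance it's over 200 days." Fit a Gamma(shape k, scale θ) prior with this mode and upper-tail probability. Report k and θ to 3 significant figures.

Gamma(k,θ) with k>1 has mode (k−1)θ, so θ = 119/(k−1).
Need P(X < 200) = 0.95 with θ tied to k this way. Start at k = 2, θ = 119: P(X<200) ≈ 0.501.
Too low — raise k to concentrate. Iterating converges to k ≈ 11.4.
Then θ = 119/(11.4−1) ≈ 11.5.

k ≈ 11.4, θ ≈ 11.5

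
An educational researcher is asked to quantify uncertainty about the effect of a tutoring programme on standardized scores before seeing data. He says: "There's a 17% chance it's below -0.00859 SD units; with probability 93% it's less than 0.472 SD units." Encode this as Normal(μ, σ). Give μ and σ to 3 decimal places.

For Normal(μ,σ), the p-quantile is μ + z_p·σ. Here z_{0.17} = -0.9542, z_{0.93} = 1.476.
So -0.00859 = μ − 0.9542σ and 0.472 = μ + 1.476σ.
Subtracting: σ = (0.472 − -0.00859)/(1.476 − (-0.9542)) = 0.198.
Then μ = -0.00859 − (-0.9542)·0.198 = 0.180.

μ = 0.180, σ = 0.198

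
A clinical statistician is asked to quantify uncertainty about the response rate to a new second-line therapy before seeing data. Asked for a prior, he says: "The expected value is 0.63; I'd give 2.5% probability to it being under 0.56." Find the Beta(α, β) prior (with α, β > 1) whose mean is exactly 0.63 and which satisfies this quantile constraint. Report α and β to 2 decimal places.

With mean 0.63 fixed, write α = 0.63s, β = 0.37s where s = α+β.
Need P(θ < 0.56) = 0.025 under Beta(0.63s, 0.37s). Normal approximation: (q−m)/√(m(1−m)/s) ≈ z_{0.025} = -1.96, so s ≈ 0.63·0.37·(-1.96)²/(0.56−0.63)² = 182.7.
At s = 182.7: P(θ<0.56) ≈ 0.027. Adjusting to match 0.025 gives s ≈ 188.29.
So α = 0.63·188.29 ≈ 118.62, β = 0.37·188.29 ≈ 69.67.

α ≈ 118.62, β ≈ 69.67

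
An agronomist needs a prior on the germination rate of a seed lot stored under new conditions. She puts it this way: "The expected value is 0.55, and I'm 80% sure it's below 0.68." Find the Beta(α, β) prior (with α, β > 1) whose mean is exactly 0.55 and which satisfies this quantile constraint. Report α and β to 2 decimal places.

With mean 0.55 fixed, write α = 0.55s, β = 0.45s where s = α+β.
Need P(θ < 0.68) = 0.8 under Beta(0.55s, 0.45s). Normal approximation: (q−m)/√(m(1−m)/s) ≈ z_{0.8} = 0.842, so s ≈ 0.55·0.45·(0.842)²/(0.68−0.55)² = 10.4.
At s = 10.4: P(θ<0.68) ≈ 0.797. Adjusting to match 0.8 gives s ≈ 10.61.
So α = 0.55·10.61 ≈ 5.84, β = 0.45·10.61 ≈ 4.78.

α ≈ 5.84, β ≈ 4.78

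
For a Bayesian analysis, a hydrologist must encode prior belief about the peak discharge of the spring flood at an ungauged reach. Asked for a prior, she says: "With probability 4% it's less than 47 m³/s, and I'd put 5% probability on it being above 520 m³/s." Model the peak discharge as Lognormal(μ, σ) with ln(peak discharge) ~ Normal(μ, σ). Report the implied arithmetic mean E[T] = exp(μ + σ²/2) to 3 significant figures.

If T ~ Lognormal(μ,σ) then ln T ~ Normal(μ,σ), so the p-quantile of ln T is μ + z_p·σ.
ln(47) = 3.85 and ln(520) = 6.254; z_{0.04} = -1.751, z_{0.95} = 1.645.
σ = (6.254 − 3.85)/(1.645 − (-1.751)) = 0.708.
μ = 3.85 − (-1.751)·0.708 = 5.089.
E[T] = exp(μ + σ²/2) = exp(5.089 + 0.2506) = 209 m³/s.

E[T] ≈ 209 m³/s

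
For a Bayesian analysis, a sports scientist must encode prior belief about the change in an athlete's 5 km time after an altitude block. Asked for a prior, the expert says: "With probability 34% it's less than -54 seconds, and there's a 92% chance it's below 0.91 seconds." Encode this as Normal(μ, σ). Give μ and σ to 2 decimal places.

The p-quantile of Normal(μ,σ) is μ + z_p·σ, with z_{0.34} = -0.4125 and z_{0.92} = 1.405.
Eliminate σ: μ = (z₂·x₁ − z₁·x₂)/(z₂ − z₁) = (1.405·-54 − (-0.4125)·0.91)/1.818 = -41.54.
Then σ = (x₂ − x₁)/(z₂ − z₁) = (0.91 − -54)/1.818 = 30.21.

μ = -41.54, σ = 30.21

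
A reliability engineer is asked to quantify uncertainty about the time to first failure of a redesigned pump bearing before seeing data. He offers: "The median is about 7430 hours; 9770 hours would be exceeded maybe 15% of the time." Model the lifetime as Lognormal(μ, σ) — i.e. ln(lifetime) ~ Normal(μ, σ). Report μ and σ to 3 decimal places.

μ ≈ 8.913, σ ≈ 0.264

If T ~ Lognormal(μ,σ) then ln T ~ Normal(μ,σ), so the p-quantile of ln T is μ + z_p·σ.
ln(7430) = 8.913 and ln(9770) = 9.187; z_{0.5} = 0, z_{0.85} = 1.036.
σ = (9.187 − 8.913)/(1.036 − (0)) = 0.264.
μ = 8.913 − (0)·0.264 = 8.913.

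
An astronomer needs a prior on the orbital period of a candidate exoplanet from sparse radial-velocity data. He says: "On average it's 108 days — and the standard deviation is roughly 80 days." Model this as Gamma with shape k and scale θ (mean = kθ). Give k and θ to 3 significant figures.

For Gamma(k, scale θ): mean = kθ, variance = kθ², so CV = 1/√k.
CV = SD/mean = 80/108 = 0.7407, hence k = 1/CV² = 1.82.
Then θ = mean/k = 108/1.82 = 59.3.

k ≈ 1.82, θ ≈ 59.3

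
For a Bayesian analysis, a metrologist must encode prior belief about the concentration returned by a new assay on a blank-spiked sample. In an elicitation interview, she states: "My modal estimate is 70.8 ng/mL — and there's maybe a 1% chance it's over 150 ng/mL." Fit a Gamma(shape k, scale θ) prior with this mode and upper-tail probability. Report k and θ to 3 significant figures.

k ≈ 9.62, θ ≈ 8.22

Gamma(k,θ) with k>1 has mode (k−1)θ, so θ = 70.8/(k−1).
Need P(X < 150) = 0.99 with θ tied to k this way. Start at k = 2, θ = 70.8: P(X<150) ≈ 0.625.
Too low — raise k to concentrate. Iterating converges to k ≈ 9.62.
Then θ = 70.8/(9.62−1) ≈ 8.22.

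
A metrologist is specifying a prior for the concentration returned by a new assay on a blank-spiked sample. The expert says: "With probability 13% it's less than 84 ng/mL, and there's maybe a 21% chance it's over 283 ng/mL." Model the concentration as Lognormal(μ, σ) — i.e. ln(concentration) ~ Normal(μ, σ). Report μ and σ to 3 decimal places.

If T ~ Lognormal(μ,σ) then ln T ~ Normal(μ,σ), so the p-quantile of ln T is μ + z_p·σ.
ln(84) = 4.431 and ln(283) = 5.645; z_{0.13} = -1.126, z_{0.79} = 0.8064.
σ = (5.645 − 4.431)/(0.8064 − (-1.126)) = 0.628.
μ = 4.431 − (-1.126)·0.628 = 5.139.

μ ≈ 5.139, σ ≈ 0.628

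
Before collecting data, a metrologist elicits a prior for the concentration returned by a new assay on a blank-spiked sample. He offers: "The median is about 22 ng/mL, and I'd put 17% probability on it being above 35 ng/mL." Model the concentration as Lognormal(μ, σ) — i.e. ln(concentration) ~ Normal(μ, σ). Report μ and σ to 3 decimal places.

μ ≈ 3.091, σ ≈ 0.487

If T ~ Lognormal(μ,σ) then ln T ~ Normal(μ,σ), so the p-quantile of ln T is μ + z_p·σ.
ln(22) = 3.091 and ln(35) = 3.555; z_{0.5} = 0, z_{0.83} = 0.9542.
σ = (3.555 − 3.091)/(0.9542 − (0)) = 0.487.
μ = 3.091 − (0)·0.487 = 3.091.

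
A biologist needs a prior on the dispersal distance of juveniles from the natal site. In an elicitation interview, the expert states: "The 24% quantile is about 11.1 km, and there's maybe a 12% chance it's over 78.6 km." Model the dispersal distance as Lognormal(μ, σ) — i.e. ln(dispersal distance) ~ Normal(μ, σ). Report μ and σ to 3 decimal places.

μ ≈ 3.142, σ ≈ 1.040

If T ~ Lognormal(μ,σ) then ln T ~ Normal(μ,σ), so the p-quantile of ln T is μ + z_p·σ.
ln(11.1) = 2.407 and ln(78.6) = 4.364; z_{0.24} = -0.7063, z_{0.88} = 1.175.
σ = (4.364 − 2.407)/(1.175 − (-0.7063)) = 1.040.
μ = 2.407 − (-0.7063)·1.040 = 3.142.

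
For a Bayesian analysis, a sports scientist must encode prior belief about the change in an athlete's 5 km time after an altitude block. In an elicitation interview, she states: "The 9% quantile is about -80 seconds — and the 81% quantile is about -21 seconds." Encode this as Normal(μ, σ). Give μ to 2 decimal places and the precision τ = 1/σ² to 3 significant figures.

For Normal(μ,σ), the p-quantile is μ + z_p·σ. Here z_{0.09} = -1.341, z_{0.81} = 0.8779.
So -80 = μ − 1.341σ and -21 = μ + 0.8779σ.
Subtracting: σ = (-21 − -80)/(0.8779 − (-1.341)) = 26.59.
Then μ = -80 − (-1.341)·26.59 = -44.35.
Precision τ = 1/σ² = 1/26.59² = 0.00141.

μ = -44.35, τ = 0.00141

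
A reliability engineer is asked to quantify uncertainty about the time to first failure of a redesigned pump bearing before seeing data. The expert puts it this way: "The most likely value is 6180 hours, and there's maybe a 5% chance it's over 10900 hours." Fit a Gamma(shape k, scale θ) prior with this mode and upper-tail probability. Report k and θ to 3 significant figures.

Gamma(k,θ) with k>1 has mode (k−1)θ, so θ = 6180/(k−1).
Need P(X < 10900) = 0.95 with θ tied to k this way. Start at k = 2, θ = 6180: P(X<10900) ≈ 0.526.
Too low — raise k to concentrate. Iterating converges to k ≈ 9.66.
Then θ = 6180/(9.66−1) ≈ 714.

k ≈ 9.66, θ ≈ 714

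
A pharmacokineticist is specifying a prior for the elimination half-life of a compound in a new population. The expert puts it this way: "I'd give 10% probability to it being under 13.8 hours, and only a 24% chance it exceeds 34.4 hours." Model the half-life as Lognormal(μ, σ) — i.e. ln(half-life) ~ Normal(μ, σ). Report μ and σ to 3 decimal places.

If T ~ Lognormal(μ,σ) then ln T ~ Normal(μ,σ), so the p-quantile of ln T is μ + z_p·σ.
ln(13.8) = 2.625 and ln(34.4) = 3.538; z_{0.1} = -1.282, z_{0.76} = 0.7063.
σ = (3.538 − 2.625)/(0.7063 − (-1.282)) = 0.459.
μ = 2.625 − (-1.282)·0.459 = 3.214.

μ ≈ 3.214, σ ≈ 0.459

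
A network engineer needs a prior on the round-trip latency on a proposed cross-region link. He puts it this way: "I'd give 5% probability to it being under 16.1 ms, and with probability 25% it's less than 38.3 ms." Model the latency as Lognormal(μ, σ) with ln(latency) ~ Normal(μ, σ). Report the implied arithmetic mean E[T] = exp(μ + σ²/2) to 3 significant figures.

E[T] ≈ 104 ms

If T ~ Lognormal(μ,σ) then ln T ~ Normal(μ,σ), so the p-quantile of ln T is μ + z_p·σ.
ln(16.1) = 2.779 and ln(38.3) = 3.645; z_{0.05} = -1.645, z_{0.25} = -0.6745.
σ = (3.645 − 2.779)/(-0.6745 − (-1.645)) = 0.893.
μ = 2.779 − (-1.645)·0.893 = 4.248.
E[T] = exp(μ + σ²/2) = exp(4.248 + 0.3988) = 104 ms.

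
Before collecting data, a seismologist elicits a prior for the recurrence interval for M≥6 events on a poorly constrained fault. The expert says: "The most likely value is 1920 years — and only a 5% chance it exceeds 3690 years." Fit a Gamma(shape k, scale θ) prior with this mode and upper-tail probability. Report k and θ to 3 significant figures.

k ≈ 7.51, θ ≈ 295

Gamma(k,θ) with k>1 has mode (k−1)θ, so θ = 1920/(k−1).
Need P(X < 3690) = 0.95 with θ tied to k this way. Start at k = 2, θ = 1920: P(X<3690) ≈ 0.572.
Too low — raise k to concentrate. Iterating converges to k ≈ 7.51.
Then θ = 1920/(7.51−1) ≈ 295.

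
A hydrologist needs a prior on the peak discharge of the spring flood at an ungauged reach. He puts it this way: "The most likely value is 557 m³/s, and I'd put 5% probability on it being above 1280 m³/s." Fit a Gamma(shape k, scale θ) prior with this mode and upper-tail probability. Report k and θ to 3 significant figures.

k ≈ 4.96, θ ≈ 141

Gamma(k,θ) with k>1 has mode (k−1)θ, so θ = 557/(k−1).
Need P(X < 1280) = 0.95 with θ tied to k this way. Start at k = 2, θ = 557: P(X<1280) ≈ 0.669.
Too low — raise k to concentrate. Iterating converges to k ≈ 4.96.
Then θ = 557/(4.96−1) ≈ 141.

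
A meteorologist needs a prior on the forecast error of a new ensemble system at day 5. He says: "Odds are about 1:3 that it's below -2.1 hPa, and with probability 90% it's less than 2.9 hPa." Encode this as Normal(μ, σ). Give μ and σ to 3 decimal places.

For Normal(μ,σ), the p-quantile is μ + z_p·σ. Here z_{0.25} = -0.6745, z_{0.9} = 1.282.
So -2.1 = μ − 0.6745σ and 2.9 = μ + 1.282σ.
Subtracting: σ = (2.9 − -2.1)/(1.282 − (-0.6745)) = 2.556.
Then μ = -2.1 − (-0.6745)·2.556 = -0.376.

μ = -0.376, σ = 2.556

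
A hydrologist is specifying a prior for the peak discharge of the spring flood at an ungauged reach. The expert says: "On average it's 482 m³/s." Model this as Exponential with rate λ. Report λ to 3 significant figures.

λ ≈ 0.00207

Exponential mean = 1/λ, so λ = 1/482.0 = 0.00207.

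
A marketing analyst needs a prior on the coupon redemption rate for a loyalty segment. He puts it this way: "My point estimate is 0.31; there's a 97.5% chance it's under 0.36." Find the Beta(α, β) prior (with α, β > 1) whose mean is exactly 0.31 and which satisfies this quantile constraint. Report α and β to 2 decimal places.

With mean 0.31 fixed, write α = 0.31s, β = 0.69s where s = α+β.
Need P(θ < 0.36) = 0.975 under Beta(0.31s, 0.69s). Normal approximation: (q−m)/√(m(1−m)/s) ≈ z_{0.975} = 1.96, so s ≈ 0.31·0.69·(1.96)²/(0.36−0.31)² = 328.7.
At s = 328.7: P(θ<0.36) ≈ 0.973. Adjusting to match 0.975 gives s ≈ 341.44.
So α = 0.31·341.44 ≈ 105.85, β = 0.69·341.44 ≈ 235.59.

α ≈ 105.85, β ≈ 235.59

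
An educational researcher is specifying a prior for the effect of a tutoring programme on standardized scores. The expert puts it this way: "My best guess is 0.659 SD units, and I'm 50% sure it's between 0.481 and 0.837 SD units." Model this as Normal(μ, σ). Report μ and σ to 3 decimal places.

μ = 0.659, σ = 0.264

A symmetric 50% interval runs μ ± z·σ with z = 0.6745.
Half-width = 0.178, so σ = 0.178/0.6745 = 0.264.
μ is the stated best guess, 0.659.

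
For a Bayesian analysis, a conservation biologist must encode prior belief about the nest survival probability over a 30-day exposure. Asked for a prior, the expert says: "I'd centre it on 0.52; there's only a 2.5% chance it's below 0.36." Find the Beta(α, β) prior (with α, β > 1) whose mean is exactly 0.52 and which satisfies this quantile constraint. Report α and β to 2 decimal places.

With mean 0.52 fixed, write α = 0.52s, β = 0.48s where s = α+β.
Need P(θ < 0.36) = 0.025 under Beta(0.52s, 0.48s). Normal approximation: (q−m)/√(m(1−m)/s) ≈ z_{0.025} = -1.96, so s ≈ 0.52·0.48·(-1.96)²/(0.36−0.52)² = 37.5.
At s = 37.5: P(θ<0.36) ≈ 0.024. Adjusting to match 0.025 gives s ≈ 36.48.
So α = 0.52·36.48 ≈ 18.97, β = 0.48·36.48 ≈ 17.51.

α ≈ 18.97, β ≈ 17.51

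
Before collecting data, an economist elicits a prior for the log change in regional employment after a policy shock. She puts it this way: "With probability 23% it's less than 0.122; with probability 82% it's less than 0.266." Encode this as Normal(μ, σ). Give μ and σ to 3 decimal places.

μ = 0.186, σ = 0.087

The p-quantile of Normal(μ,σ) is μ + z_p·σ, with z_{0.23} = -0.7388 and z_{0.82} = 0.9154.
Eliminate σ: μ = (z₂·x₁ − z₁·x₂)/(z₂ − z₁) = (0.9154·0.122 − (-0.7388)·0.266)/1.654 = 0.186.
Then σ = (x₂ − x₁)/(z₂ − z₁) = (0.266 − 0.122)/1.654 = 0.087.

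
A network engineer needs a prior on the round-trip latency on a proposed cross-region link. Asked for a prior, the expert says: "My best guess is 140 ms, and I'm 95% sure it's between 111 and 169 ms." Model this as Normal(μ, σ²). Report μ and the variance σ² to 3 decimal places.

μ = 140.000, σ² = 218.927

A symmetric 95% interval runs μ ± z·σ with z = 1.96.
Half-width = 29, so σ = 29/1.96 = 14.7962 and σ² = 218.927.
μ is the stated best guess, 140.000.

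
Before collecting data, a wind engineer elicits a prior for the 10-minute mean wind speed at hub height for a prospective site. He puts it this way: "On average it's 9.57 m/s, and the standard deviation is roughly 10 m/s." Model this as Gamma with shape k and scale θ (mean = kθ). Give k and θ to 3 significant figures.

k ≈ 0.916, θ ≈ 10.4

For Gamma(k, scale θ): mean = kθ, variance = kθ², so CV = 1/√k.
CV = SD/mean = 10/9.57 = 1.045, hence k = 1/CV² = 0.916.
Then θ = mean/k = 9.57/0.916 = 10.4.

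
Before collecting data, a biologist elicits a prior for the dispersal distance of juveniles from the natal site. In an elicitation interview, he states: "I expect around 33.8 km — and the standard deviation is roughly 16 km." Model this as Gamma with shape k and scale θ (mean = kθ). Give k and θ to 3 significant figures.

k ≈ 4.46, θ ≈ 7.57

For Gamma(k, scale θ): mean = kθ, variance = kθ², so CV = 1/√k.
CV = SD/mean = 16/33.8 = 0.4734, hence k = 1/CV² = 4.46.
Then θ = mean/k = 33.8/4.46 = 7.57.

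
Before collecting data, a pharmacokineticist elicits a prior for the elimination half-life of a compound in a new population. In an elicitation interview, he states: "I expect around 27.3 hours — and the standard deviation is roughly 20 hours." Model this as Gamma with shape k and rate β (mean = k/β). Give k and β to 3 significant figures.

For Gamma(k, rate β): mean = k/β, variance = k/β², so CV = 1/√k.
CV = SD/mean = 20/27.3 = 0.7326, hence k = 1/CV² = 1.86.
Then β = k/mean = 1.86/27.3 = 0.0683.

k ≈ 1.86, β ≈ 0.0683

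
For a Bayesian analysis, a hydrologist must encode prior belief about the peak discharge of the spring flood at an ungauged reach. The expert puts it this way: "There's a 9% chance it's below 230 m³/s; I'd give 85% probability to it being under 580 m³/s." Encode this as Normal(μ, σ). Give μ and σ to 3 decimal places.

μ = 427.403, σ = 147.233

The p-quantile of Normal(μ,σ) is μ + z_p·σ, with z_{0.09} = -1.341 and z_{0.85} = 1.036.
Eliminate σ: μ = (z₂·x₁ − z₁·x₂)/(z₂ − z₁) = (1.036·230 − (-1.341)·580)/2.377 = 427.403.
Then σ = (x₂ − x₁)/(z₂ − z₁) = (580 − 230)/2.377 = 147.233.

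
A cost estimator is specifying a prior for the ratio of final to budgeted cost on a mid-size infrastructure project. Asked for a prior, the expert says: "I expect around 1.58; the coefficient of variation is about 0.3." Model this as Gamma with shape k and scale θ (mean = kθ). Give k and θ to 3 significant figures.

For Gamma(k, scale θ): mean = kθ, variance = kθ², so CV = 1/√k.
CV = 0.3, hence k = 1/CV² = 11.1.
Then θ = mean/k = 1.58/11.1 = 0.142.

k ≈ 11.1, θ ≈ 0.142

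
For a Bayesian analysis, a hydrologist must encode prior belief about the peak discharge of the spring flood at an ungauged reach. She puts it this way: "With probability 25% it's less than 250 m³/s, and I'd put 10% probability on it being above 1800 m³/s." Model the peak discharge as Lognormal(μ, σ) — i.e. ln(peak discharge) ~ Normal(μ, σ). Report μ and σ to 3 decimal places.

μ ≈ 6.202, σ ≈ 1.009

If T ~ Lognormal(μ,σ) then ln T ~ Normal(μ,σ), so the p-quantile of ln T is μ + z_p·σ.
ln(250) = 5.521 and ln(1800) = 7.496; z_{0.25} = -0.6745, z_{0.9} = 1.282.
σ = (7.496 − 5.521)/(1.282 − (-0.6745)) = 1.009.
μ = 5.521 − (-0.6745)·1.009 = 6.202.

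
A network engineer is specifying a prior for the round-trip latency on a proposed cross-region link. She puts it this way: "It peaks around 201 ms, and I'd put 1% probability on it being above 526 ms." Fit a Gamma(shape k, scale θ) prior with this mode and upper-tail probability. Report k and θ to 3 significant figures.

Gamma(k,θ) with k>1 has mode (k−1)θ, so θ = 201/(k−1).
Need P(X < 526) = 0.99 with θ tied to k this way. Start at k = 2, θ = 201: P(X<526) ≈ 0.736.
Too low — raise k to concentrate. Iterating converges to k ≈ 6.02.
Then θ = 201/(6.02−1) ≈ 40.

k ≈ 6.02, θ ≈ 40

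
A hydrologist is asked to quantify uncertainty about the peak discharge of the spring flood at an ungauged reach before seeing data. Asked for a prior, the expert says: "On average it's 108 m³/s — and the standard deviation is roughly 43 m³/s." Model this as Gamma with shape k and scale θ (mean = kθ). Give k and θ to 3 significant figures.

k ≈ 6.31, θ ≈ 17.1

For Gamma(k, scale θ): mean = kθ, variance = kθ², so CV = 1/√k.
CV = SD/mean = 43/108 = 0.3981, hence k = 1/CV² = 6.31.
Then θ = mean/k = 108/6.31 = 17.1.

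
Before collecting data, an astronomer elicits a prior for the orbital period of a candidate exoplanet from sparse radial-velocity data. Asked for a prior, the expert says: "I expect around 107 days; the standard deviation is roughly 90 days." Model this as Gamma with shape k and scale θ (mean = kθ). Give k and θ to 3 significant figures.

k ≈ 1.41, θ ≈ 75.7

For Gamma(k, scale θ): mean = kθ, variance = kθ², so CV = 1/√k.
CV = SD/mean = 90/107 = 0.8411, hence k = 1/CV² = 1.41.
Then θ = mean/k = 107/1.41 = 75.7.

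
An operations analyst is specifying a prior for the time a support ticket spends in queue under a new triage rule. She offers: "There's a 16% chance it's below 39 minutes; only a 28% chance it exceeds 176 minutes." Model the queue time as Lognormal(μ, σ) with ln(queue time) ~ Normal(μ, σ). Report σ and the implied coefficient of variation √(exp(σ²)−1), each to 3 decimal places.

σ ≈ 0.955, CV ≈ 1.221

If T ~ Lognormal(μ,σ) then ln T ~ Normal(μ,σ), so the p-quantile of ln T is μ + z_p·σ.
ln(39) = 3.664 and ln(176) = 5.17; z_{0.16} = -0.9945, z_{0.72} = 0.5828.
σ = (5.17 − 3.664)/(0.5828 − (-0.9945)) = 0.955.
μ = 3.664 − (-0.9945)·0.955 = 4.614.
CV = √(exp(σ²)−1) = √(exp(0.9128)−1) = 1.221.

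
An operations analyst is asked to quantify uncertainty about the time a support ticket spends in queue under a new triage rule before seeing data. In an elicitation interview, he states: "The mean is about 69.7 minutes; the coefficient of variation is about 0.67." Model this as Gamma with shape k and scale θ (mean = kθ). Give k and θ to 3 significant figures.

For Gamma(k, scale θ): mean = kθ, variance = kθ², so CV = 1/√k.
CV = 0.67, hence k = 1/CV² = 2.23.
Then θ = mean/k = 69.7/2.23 = 31.3.

k ≈ 2.23, θ ≈ 31.3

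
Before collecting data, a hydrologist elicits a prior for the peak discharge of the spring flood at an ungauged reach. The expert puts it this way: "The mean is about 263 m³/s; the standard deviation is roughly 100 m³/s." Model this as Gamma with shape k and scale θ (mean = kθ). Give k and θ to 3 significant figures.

For Gamma(k, scale θ): mean = kθ, variance = kθ², so CV = 1/√k.
CV = SD/mean = 100/263 = 0.3802, hence k = 1/CV² = 6.92.
Then θ = mean/k = 263/6.92 = 38.

k ≈ 6.92, θ ≈ 38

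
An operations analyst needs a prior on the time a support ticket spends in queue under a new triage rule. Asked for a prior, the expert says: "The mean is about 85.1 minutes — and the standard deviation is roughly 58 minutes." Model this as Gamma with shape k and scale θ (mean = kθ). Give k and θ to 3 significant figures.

For Gamma(k, scale θ): mean = kθ, variance = kθ², so CV = 1/√k.
CV = SD/mean = 58/85.1 = 0.6816, hence k = 1/CV² = 2.15.
Then θ = mean/k = 85.1/2.15 = 39.5.

k ≈ 2.15, θ ≈ 39.5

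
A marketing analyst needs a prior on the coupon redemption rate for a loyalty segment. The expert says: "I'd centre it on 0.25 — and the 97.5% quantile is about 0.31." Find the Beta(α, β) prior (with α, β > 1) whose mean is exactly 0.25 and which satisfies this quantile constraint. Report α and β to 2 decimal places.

With mean 0.25 fixed, write α = 0.25s, β = 0.75s where s = α+β.
Need P(θ < 0.31) = 0.975 under Beta(0.25s, 0.75s). Normal approximation: (q−m)/√(m(1−m)/s) ≈ z_{0.975} = 1.96, so s ≈ 0.25·0.75·(1.96)²/(0.31−0.25)² = 200.1.
At s = 200.1: P(θ<0.31) ≈ 0.971. Adjusting to match 0.975 gives s ≈ 214.03.
So α = 0.25·214.03 ≈ 53.51, β = 0.75·214.03 ≈ 160.52.

α ≈ 53.51, β ≈ 160.52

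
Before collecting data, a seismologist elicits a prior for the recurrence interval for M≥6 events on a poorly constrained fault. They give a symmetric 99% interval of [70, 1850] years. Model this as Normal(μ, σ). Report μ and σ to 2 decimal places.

μ = 960.00, σ = 345.52

A symmetric 99% interval runs μ ± z·σ with z = 2.576.
Half-width = 890, so σ = 890/2.576 = 345.52.
μ is the interval midpoint, 960.00.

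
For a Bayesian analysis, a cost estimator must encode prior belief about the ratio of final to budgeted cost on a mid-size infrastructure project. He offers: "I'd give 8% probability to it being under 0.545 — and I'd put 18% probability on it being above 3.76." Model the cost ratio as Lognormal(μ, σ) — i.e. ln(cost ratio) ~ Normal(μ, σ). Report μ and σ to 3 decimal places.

μ ≈ 0.563, σ ≈ 0.832

If T ~ Lognormal(μ,σ) then ln T ~ Normal(μ,σ), so the p-quantile of ln T is μ + z_p·σ.
ln(0.545) = -0.607 and ln(3.76) = 1.324; z_{0.08} = -1.405, z_{0.82} = 0.9154.
σ = (1.324 − -0.607)/(0.9154 − (-1.405)) = 0.832.
μ = -0.607 − (-1.405)·0.832 = 0.563.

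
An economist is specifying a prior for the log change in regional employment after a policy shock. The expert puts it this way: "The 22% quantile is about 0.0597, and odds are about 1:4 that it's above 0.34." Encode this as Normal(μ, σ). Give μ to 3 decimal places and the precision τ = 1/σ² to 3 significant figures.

μ = 0.194, τ = 33.1

For Normal(μ,σ), the p-quantile is μ + z_p·σ. Here z_{0.22} = -0.7722, z_{0.8} = 0.8416.
So 0.0597 = μ − 0.7722σ and 0.34 = μ + 0.8416σ.
Subtracting: σ = (0.34 − 0.0597)/(0.8416 − (-0.7722)) = 0.174.
Then μ = 0.0597 − (-0.7722)·0.174 = 0.194.
Precision τ = 1/σ² = 1/0.1737² = 33.1.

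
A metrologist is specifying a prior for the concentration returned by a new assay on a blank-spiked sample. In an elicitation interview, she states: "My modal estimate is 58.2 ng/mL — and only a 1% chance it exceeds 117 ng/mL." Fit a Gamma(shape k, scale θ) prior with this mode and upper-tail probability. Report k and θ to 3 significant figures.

Gamma(k,θ) with k>1 has mode (k−1)θ, so θ = 58.2/(k−1).
Need P(X < 117) = 0.99 with θ tied to k this way. Start at k = 2, θ = 58.2: P(X<117) ≈ 0.597.
Too low — raise k to concentrate. Iterating converges to k ≈ 11.1.
Then θ = 58.2/(11.1−1) ≈ 5.78.

k ≈ 11.1, θ ≈ 5.78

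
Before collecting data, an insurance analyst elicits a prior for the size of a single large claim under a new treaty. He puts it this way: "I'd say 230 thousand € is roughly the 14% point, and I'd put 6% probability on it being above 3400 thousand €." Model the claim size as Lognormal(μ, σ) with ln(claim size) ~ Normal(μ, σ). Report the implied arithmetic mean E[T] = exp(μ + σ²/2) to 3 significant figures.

If T ~ Lognormal(μ,σ) then ln T ~ Normal(μ,σ), so the p-quantile of ln T is μ + z_p·σ.
ln(230) = 5.438 and ln(3400) = 8.132; z_{0.14} = -1.08, z_{0.94} = 1.555.
σ = (8.132 − 5.438)/(1.555 − (-1.08)) = 1.022.
μ = 5.438 − (-1.08)·1.022 = 6.542.
E[T] = exp(μ + σ²/2) = exp(6.542 + 0.5224) = 1170 thousand €.

E[T] ≈ 1170 thousand €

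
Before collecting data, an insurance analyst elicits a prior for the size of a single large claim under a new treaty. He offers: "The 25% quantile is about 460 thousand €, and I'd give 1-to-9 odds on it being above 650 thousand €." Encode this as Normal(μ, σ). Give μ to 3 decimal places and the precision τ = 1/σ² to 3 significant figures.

μ = 525.517, τ = 0.000106

The p-quantile of Normal(μ,σ) is μ + z_p·σ, with z_{0.25} = -0.6745 and z_{0.9} = 1.282.
Eliminate σ: μ = (z₂·x₁ − z₁·x₂)/(z₂ − z₁) = (1.282·460 − (-0.6745)·650)/1.956 = 525.517.
Then σ = (x₂ − x₁)/(z₂ − z₁) = (650 − 460)/1.956 = 97.135.
Precision τ = 1/σ² = 1/97.13² = 0.000106.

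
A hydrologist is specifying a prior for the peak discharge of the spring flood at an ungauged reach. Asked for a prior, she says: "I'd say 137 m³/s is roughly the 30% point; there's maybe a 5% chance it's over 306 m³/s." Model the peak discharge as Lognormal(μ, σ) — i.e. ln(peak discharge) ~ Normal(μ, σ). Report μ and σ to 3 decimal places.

μ ≈ 5.114, σ ≈ 0.370

If T ~ Lognormal(μ,σ) then ln T ~ Normal(μ,σ), so the p-quantile of ln T is μ + z_p·σ.
ln(137) = 4.92 and ln(306) = 5.724; z_{0.3} = -0.5244, z_{0.95} = 1.645.
σ = (5.724 − 4.92)/(1.645 − (-0.5244)) = 0.370.
μ = 4.92 − (-0.5244)·0.370 = 5.114.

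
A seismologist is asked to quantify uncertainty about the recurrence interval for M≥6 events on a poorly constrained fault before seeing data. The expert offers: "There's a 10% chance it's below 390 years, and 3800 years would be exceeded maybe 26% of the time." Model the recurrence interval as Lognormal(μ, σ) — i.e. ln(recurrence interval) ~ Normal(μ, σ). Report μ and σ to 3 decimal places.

If T ~ Lognormal(μ,σ) then ln T ~ Normal(μ,σ), so the p-quantile of ln T is μ + z_p·σ.
ln(390) = 5.966 and ln(3800) = 8.243; z_{0.1} = -1.282, z_{0.74} = 0.6433.
σ = (8.243 − 5.966)/(0.6433 − (-1.282)) = 1.183.
μ = 5.966 − (-1.282)·1.183 = 7.482.

μ ≈ 7.482, σ ≈ 1.183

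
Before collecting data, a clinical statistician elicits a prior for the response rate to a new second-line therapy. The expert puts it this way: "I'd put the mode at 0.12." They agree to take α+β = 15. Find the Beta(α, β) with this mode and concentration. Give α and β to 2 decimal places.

α = 2.56, β = 12.44

For α,β > 1 the Beta mode is (α−1)/(α+β−2). With α+β = 15, the mode is (α−1)/13.
Set (α−1)/13 = 0.12 → α = 1 + 0.12·13 = 2.56.
β = 15 − α = 12.44.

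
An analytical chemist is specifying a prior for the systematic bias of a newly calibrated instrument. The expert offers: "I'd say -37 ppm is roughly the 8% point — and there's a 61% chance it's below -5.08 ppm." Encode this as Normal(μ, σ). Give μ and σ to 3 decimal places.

μ = -10.373, σ = 18.950

The p-quantile of Normal(μ,σ) is μ + z_p·σ, with z_{0.08} = -1.405 and z_{0.61} = 0.2793.
Eliminate σ: μ = (z₂·x₁ − z₁·x₂)/(z₂ − z₁) = (0.2793·-37 − (-1.405)·-5.08)/1.684 = -10.373.
Then σ = (x₂ − x₁)/(z₂ − z₁) = (-5.08 − -37)/1.684 = 18.950.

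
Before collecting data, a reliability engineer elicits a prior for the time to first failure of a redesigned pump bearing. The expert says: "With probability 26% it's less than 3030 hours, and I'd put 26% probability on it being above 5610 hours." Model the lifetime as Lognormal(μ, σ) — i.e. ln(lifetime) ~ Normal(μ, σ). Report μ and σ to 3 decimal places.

μ ≈ 8.324, σ ≈ 0.479

If T ~ Lognormal(μ,σ) then ln T ~ Normal(μ,σ), so the p-quantile of ln T is μ + z_p·σ.
ln(3030) = 8.016 and ln(5610) = 8.632; z_{0.26} = -0.6433, z_{0.74} = 0.6433.
σ = (8.632 − 8.016)/(0.6433 − (-0.6433)) = 0.479.
μ = 8.016 − (-0.6433)·0.479 = 8.324.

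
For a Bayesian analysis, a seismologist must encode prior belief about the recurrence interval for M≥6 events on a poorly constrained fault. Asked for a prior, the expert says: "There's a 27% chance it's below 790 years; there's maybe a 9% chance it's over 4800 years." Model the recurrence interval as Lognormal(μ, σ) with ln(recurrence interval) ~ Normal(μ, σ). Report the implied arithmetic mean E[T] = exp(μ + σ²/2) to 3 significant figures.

E[T] ≈ 2130 years

If T ~ Lognormal(μ,σ) then ln T ~ Normal(μ,σ), so the p-quantile of ln T is μ + z_p·σ.
ln(790) = 6.672 and ln(4800) = 8.476; z_{0.27} = -0.6128, z_{0.91} = 1.341.
σ = (8.476 − 6.672)/(1.341 − (-0.6128)) = 0.924.
μ = 6.672 − (-0.6128)·0.924 = 7.238.
E[T] = exp(μ + σ²/2) = exp(7.238 + 0.4265) = 2130 years.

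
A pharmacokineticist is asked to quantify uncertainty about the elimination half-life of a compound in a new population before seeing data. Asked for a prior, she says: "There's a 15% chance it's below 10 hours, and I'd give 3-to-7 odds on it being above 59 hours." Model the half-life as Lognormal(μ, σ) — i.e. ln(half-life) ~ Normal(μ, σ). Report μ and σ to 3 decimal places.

μ ≈ 3.481, σ ≈ 1.137

If T ~ Lognormal(μ,σ) then ln T ~ Normal(μ,σ), so the p-quantile of ln T is μ + z_p·σ.
ln(10) = 2.303 and ln(59) = 4.078; z_{0.15} = -1.036, z_{0.7} = 0.5244.
σ = (4.078 − 2.303)/(0.5244 − (-1.036)) = 1.137.
μ = 2.303 − (-1.036)·1.137 = 3.481.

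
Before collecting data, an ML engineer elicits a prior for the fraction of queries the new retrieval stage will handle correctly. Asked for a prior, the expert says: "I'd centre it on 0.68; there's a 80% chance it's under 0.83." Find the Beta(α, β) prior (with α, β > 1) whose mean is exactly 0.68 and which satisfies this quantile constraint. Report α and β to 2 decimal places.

With mean 0.68 fixed, write α = 0.68s, β = 0.32s where s = α+β.
Need P(θ < 0.83) = 0.8 under Beta(0.68s, 0.32s). Normal approximation: (q−m)/√(m(1−m)/s) ≈ z_{0.8} = 0.842, so s ≈ 0.68·0.32·(0.842)²/(0.83−0.68)² = 6.9.
At s = 6.9: P(θ<0.83) ≈ 0.795. Adjusting to match 0.8 gives s ≈ 7.10.
So α = 0.68·7.10 ≈ 4.83, β = 0.32·7.10 ≈ 2.27.

α ≈ 4.83, β ≈ 2.27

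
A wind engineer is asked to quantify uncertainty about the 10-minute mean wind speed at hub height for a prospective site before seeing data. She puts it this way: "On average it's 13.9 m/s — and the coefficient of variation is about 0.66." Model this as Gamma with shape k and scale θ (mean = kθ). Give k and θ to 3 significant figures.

k ≈ 2.3, θ ≈ 6.05

For Gamma(k, scale θ): mean = kθ, variance = kθ², so CV = 1/√k.
CV = 0.66, hence k = 1/CV² = 2.3.
Then θ = mean/k = 13.9/2.3 = 6.05.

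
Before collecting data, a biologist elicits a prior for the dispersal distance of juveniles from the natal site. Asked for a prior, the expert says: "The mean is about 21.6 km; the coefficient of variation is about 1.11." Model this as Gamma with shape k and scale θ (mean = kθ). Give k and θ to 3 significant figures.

k ≈ 0.812, θ ≈ 26.6

For Gamma(k, scale θ): mean = kθ, variance = kθ², so CV = 1/√k.
CV = 1.11, hence k = 1/CV² = 0.812.
Then θ = mean/k = 21.6/0.812 = 26.6.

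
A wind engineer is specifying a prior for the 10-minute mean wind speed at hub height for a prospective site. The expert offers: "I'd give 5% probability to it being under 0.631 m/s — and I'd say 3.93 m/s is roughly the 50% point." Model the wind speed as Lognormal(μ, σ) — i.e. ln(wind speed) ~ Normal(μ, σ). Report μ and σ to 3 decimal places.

μ ≈ 1.369, σ ≈ 1.112

If T ~ Lognormal(μ,σ) then ln T ~ Normal(μ,σ), so the p-quantile of ln T is μ + z_p·σ.
ln(0.631) = -0.4604 and ln(3.93) = 1.369; z_{0.05} = -1.645, z_{0.5} = 0.
σ = (1.369 − -0.4604)/(0 − (-1.645)) = 1.112.
μ = -0.4604 − (-1.645)·1.112 = 1.369.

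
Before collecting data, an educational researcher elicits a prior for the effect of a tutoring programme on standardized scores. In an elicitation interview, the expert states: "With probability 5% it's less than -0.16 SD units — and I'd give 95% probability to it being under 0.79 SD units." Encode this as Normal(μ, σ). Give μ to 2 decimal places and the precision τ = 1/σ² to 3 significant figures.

The p-quantile of Normal(μ,σ) is μ + z_p·σ, with z_{0.05} = -1.645 and z_{0.95} = 1.645.
Eliminate σ: μ = (z₂·x₁ − z₁·x₂)/(z₂ − z₁) = (1.645·-0.16 − (-1.645)·0.79)/3.29 = 0.32.
Then σ = (x₂ − x₁)/(z₂ − z₁) = (0.79 − -0.16)/3.29 = 0.29.
Precision τ = 1/σ² = 1/0.2888² = 12.

μ = 0.32, τ = 12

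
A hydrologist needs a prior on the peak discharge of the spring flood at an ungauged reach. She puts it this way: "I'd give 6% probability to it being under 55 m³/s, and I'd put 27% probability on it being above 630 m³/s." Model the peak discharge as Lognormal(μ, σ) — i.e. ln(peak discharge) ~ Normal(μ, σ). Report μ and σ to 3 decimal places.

If T ~ Lognormal(μ,σ) then ln T ~ Normal(μ,σ), so the p-quantile of ln T is μ + z_p·σ.
ln(55) = 4.007 and ln(630) = 6.446; z_{0.06} = -1.555, z_{0.73} = 0.6128.
σ = (6.446 − 4.007)/(0.6128 − (-1.555)) = 1.125.
μ = 4.007 − (-1.555)·1.125 = 5.756.

μ ≈ 5.756, σ ≈ 1.125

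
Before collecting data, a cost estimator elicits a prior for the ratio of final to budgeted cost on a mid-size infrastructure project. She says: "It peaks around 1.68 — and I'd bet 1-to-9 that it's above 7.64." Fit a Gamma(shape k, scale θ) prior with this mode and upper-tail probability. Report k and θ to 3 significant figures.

k ≈ 1.78, θ ≈ 2.14

Gamma(k,θ) with k>1 has mode (k−1)θ, so θ = 1.68/(k−1).
Need P(X < 7.64) = 0.9 with θ tied to k this way. Start at k = 2, θ = 1.68: P(X<7.64) ≈ 0.941.
Too high — lower k to spread out. Iterating converges to k ≈ 1.78.
Then θ = 1.68/(1.78−1) ≈ 2.14.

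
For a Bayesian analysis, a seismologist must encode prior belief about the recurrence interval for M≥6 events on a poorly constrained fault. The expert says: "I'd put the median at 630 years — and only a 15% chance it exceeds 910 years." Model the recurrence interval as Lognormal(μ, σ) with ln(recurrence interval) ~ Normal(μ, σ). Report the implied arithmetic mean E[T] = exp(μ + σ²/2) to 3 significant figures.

If T ~ Lognormal(μ,σ) then ln T ~ Normal(μ,σ), so the p-quantile of ln T is μ + z_p·σ.
ln(630) = 6.446 and ln(910) = 6.813; z_{0.5} = 0, z_{0.85} = 1.036.
σ = (6.813 − 6.446)/(1.036 − (0)) = 0.355.
μ = 6.446 − (0)·0.355 = 6.446.
E[T] = exp(μ + σ²/2) = exp(6.446 + 0.0629) = 671 years.

E[T] ≈ 671 years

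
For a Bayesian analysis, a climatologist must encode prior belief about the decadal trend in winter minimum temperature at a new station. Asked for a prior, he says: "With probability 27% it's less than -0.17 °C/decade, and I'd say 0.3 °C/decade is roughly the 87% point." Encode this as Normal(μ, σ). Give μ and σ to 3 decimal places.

μ = -0.004, σ = 0.270

The p-quantile of Normal(μ,σ) is μ + z_p·σ, with z_{0.27} = -0.6128 and z_{0.87} = 1.126.
Eliminate σ: μ = (z₂·x₁ − z₁·x₂)/(z₂ − z₁) = (1.126·-0.17 − (-0.6128)·0.3)/1.739 = -0.004.
Then σ = (x₂ − x₁)/(z₂ − z₁) = (0.3 − -0.17)/1.739 = 0.270.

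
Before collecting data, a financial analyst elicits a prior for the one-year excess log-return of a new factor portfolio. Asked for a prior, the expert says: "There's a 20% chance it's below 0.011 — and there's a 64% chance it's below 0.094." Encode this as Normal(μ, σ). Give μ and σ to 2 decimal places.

For Normal(μ,σ), the p-quantile is μ + z_p·σ. Here z_{0.2} = -0.8416, z_{0.64} = 0.3585.
So 0.011 = μ − 0.8416σ and 0.094 = μ + 0.3585σ.
Subtracting: σ = (0.094 − 0.011)/(0.3585 − (-0.8416)) = 0.07.
Then μ = 0.011 − (-0.8416)·0.07 = 0.07.

μ = 0.07, σ = 0.07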